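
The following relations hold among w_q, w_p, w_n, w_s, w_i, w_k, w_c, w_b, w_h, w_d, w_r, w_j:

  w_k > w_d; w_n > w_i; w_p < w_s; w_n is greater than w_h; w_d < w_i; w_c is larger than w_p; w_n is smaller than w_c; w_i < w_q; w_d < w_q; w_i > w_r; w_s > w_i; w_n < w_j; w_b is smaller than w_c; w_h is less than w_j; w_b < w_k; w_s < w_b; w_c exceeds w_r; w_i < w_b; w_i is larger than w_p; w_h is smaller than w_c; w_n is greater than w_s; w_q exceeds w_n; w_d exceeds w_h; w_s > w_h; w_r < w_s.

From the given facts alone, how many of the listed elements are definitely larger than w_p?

The elements the relations force above w_p are w_i, w_s, w_n, w_b, w_j, w_c, w_q, w_k — no chain reaches any other.
That is 8.

8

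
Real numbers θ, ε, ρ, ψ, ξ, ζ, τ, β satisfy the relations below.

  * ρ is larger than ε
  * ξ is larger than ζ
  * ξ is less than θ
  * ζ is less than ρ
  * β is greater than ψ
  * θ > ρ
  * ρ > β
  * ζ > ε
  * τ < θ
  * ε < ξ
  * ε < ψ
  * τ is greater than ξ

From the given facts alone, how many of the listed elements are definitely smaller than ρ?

4

Directly below ρ: ε, β, ζ.
One step further: ψ (4 so far).
No other element is forced below ρ by the given relations, so the count is 4.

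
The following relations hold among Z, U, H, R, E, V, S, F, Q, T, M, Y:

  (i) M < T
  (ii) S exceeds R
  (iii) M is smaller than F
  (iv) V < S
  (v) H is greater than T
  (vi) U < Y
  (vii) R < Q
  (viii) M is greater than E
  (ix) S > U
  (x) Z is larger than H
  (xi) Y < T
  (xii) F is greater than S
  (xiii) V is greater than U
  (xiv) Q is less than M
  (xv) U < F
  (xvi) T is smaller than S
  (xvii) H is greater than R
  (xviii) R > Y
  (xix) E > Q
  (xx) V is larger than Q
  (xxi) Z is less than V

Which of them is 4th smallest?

Q

Piecing the relations together gives one ordering: U < Y < R < Q < E < M < T < H < Z < V < S < F.
The 4th smallest is Q.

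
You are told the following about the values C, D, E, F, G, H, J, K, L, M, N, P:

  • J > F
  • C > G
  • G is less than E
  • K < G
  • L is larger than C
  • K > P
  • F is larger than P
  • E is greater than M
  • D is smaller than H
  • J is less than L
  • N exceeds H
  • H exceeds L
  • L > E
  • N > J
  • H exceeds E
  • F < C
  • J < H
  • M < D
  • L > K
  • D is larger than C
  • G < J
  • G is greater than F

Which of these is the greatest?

Chaining downward from N: directly below it, J, H; then F, G, E, L, D; then M, P, K, C.
That covers every other element, and nothing is given above N, so N is the greatest.

N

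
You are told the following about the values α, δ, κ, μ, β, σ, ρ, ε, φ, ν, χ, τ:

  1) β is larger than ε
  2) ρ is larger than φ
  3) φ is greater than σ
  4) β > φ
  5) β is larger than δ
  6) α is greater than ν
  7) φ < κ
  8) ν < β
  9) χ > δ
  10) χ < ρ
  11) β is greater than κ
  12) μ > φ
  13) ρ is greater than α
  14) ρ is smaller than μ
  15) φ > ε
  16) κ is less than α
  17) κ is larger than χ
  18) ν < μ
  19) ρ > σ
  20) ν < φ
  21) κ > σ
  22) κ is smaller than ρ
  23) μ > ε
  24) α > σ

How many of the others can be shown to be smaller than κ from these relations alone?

6

The elements the relations force below κ are σ, δ, ν, ε, φ, χ — no chain reaches any other.
That is 6.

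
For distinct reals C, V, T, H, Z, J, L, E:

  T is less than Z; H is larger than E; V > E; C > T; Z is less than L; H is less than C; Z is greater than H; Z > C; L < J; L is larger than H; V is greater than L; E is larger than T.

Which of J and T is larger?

J

T < E < H < C < Z < L < J, by transitivity through E, H, C, Z, L.
So T < J; J is the larger of the two.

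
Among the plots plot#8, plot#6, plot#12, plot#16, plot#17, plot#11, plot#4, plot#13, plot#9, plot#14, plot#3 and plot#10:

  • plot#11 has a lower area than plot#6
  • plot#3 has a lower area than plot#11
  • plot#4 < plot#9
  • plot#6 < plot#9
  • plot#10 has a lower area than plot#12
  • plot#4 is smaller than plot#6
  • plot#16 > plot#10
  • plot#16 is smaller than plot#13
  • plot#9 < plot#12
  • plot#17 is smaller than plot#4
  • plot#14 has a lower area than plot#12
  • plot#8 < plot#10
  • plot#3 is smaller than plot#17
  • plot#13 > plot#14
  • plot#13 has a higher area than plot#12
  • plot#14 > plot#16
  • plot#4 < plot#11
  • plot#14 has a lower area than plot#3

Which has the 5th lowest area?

plot#3

The consecutive relations fix a unique order: plot#8 < plot#10 < plot#16 < plot#14 < plot#3 < plot#17 < plot#4 < plot#11 < plot#6 < plot#9 < plot#12 < plot#13.
Counting 5 from the smallest end gives plot#3.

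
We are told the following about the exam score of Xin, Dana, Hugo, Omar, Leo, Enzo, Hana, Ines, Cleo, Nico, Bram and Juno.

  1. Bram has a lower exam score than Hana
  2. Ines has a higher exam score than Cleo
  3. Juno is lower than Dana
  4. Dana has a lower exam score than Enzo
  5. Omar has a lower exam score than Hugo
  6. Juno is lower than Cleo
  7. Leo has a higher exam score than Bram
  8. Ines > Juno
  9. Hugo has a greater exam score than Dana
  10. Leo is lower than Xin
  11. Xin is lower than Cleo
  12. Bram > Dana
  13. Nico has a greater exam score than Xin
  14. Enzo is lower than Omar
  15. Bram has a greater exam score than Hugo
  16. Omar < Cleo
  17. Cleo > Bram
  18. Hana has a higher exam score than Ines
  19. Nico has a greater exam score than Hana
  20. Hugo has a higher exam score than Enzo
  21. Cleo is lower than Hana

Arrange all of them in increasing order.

The consecutive links are each given: Juno < Dana; Dana < Enzo; Enzo < Omar; Omar < Hugo; Hugo < Bram; Bram < Leo; Leo < Xin; Xin < Cleo; Cleo < Ines; Ines < Hana; Hana < Nico.

Juno < Dana < Enzo < Omar < Hugo < Bram < Leo < Xin < Cleo < Ines < Hana < Nico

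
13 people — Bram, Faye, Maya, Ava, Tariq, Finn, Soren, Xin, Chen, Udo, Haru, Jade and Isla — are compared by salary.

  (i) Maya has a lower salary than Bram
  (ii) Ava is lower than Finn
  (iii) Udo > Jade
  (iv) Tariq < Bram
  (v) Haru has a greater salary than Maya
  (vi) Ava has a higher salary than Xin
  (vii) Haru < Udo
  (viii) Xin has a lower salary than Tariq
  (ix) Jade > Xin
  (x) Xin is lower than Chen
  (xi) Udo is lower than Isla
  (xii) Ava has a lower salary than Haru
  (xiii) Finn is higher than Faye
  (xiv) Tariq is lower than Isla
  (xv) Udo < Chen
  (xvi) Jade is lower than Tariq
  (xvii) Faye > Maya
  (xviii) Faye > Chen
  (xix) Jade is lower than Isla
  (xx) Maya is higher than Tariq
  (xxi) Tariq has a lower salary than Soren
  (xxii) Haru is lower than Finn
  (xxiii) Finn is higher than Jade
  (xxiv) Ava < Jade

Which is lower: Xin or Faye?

Xin

The relevant relations are Xin < Ava; Ava < Jade; Jade < Tariq; Tariq < Maya; Maya < Haru; Haru < Udo; Udo < Chen; Chen < Faye.
Chaining these gives Xin < Ava < Jade < Tariq < Maya < Haru < Udo < Chen < Faye.
So Xin < Faye; Xin is the lower of the two.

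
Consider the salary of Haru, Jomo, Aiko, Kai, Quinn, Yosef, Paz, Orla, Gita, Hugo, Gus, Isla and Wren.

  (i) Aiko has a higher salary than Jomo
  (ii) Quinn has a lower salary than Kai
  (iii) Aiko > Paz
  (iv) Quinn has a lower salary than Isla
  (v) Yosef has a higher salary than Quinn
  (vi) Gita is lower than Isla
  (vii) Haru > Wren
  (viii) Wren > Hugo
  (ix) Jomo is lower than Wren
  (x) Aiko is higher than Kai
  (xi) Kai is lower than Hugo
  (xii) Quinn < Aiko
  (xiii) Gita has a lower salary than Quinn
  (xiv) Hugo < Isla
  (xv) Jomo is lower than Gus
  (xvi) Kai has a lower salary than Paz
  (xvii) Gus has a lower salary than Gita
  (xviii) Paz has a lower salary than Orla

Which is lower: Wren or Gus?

The relevant relations are Gus < Gita; Gita < Quinn; Quinn < Kai; Kai < Hugo; Hugo < Wren.
Together: Gus < Gita < Quinn < Kai < Hugo < Wren.
So Gus < Wren; Gus is the lower of the two.

Gus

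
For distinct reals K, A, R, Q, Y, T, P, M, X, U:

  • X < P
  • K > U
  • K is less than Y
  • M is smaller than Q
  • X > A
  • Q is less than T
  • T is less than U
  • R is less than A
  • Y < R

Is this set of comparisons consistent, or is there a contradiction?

Every relation is compatible with M < Q < T < U < K < Y < R < A < X < P; the set is consistent.

consistent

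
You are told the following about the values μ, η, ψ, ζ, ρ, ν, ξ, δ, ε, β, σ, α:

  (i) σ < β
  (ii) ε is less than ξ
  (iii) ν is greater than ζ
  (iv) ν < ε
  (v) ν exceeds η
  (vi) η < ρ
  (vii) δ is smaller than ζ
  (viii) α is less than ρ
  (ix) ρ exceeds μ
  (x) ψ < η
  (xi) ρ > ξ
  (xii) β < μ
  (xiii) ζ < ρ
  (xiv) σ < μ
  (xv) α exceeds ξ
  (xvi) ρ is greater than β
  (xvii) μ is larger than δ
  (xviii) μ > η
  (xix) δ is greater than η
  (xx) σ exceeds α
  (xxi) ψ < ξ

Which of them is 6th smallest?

The consecutive relations fix a unique order: ψ < η < δ < ζ < ν < ε < ξ < α < σ < β < μ < ρ.
The 6th smallest is ε.

ε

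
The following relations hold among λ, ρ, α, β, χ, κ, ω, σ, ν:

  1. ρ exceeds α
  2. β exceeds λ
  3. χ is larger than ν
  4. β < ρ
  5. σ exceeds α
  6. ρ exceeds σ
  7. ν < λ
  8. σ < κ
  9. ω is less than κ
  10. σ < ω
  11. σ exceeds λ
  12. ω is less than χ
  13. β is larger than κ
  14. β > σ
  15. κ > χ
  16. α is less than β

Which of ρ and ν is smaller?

ν < λ and λ < σ give ν < σ.
Then σ < ω extends the chain to ω.
Then ω < χ extends the chain to χ.
Then χ < κ extends the chain to κ.
Then κ < β extends the chain to β.
With β < ρ: ν < λ < σ < ω < χ < κ < β < ρ.
So ν < ρ; ν is the smaller of the two.

ν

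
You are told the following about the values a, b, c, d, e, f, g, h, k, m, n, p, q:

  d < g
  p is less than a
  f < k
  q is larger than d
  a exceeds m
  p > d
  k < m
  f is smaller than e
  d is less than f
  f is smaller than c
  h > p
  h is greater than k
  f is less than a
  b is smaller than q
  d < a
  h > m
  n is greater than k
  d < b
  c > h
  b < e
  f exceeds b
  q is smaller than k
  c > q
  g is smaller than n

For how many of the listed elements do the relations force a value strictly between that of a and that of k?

Chaining upward from k reaches: m, h, c, n.
Chaining downward from a reaches: d, b, q, f, m, p.
Strictly between k and a are those in both lists: m — 1 element.

1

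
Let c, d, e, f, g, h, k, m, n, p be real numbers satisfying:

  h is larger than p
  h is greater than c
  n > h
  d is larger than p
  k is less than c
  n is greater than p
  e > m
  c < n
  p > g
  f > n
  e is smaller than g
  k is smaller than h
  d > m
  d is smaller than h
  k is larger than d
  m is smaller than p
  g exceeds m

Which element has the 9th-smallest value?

The consecutive relations fix a unique order: m < e < g < p < d < k < c < h < n < f.
The 9th smallest is n.

n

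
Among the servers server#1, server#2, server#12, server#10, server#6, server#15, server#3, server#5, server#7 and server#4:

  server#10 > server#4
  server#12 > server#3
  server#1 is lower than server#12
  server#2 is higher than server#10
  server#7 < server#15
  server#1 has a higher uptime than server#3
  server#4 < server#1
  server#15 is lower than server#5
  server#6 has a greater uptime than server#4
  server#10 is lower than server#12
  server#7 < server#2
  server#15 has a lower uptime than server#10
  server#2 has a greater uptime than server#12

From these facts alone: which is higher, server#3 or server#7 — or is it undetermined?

undetermined

Following every chain through server#7: above server#7 we get server#15, server#10, server#5, server#12, server#2.
server#3 is not reached, and no chain runs the other way from server#3 to server#7.
So the given relations leave the order of server#7 and server#3 undetermined.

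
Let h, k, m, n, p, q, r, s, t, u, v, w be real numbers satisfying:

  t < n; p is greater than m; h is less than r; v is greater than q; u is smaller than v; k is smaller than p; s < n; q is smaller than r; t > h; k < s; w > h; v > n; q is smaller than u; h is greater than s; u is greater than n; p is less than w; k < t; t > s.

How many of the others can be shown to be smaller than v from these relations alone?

The elements the relations force below v are k, s, q, h, t, n, u — no chain reaches any other.
That is 7.

7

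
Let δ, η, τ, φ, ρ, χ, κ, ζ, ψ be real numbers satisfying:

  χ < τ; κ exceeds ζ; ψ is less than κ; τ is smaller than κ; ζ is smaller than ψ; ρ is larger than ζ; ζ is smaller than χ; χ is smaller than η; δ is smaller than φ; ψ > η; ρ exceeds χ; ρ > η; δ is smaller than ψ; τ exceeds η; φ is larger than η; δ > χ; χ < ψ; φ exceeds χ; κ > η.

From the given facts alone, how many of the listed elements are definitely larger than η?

From η the given relations immediately reach τ, ρ, φ, ψ, κ.
Nothing else is reachable above η; 5 in all.

5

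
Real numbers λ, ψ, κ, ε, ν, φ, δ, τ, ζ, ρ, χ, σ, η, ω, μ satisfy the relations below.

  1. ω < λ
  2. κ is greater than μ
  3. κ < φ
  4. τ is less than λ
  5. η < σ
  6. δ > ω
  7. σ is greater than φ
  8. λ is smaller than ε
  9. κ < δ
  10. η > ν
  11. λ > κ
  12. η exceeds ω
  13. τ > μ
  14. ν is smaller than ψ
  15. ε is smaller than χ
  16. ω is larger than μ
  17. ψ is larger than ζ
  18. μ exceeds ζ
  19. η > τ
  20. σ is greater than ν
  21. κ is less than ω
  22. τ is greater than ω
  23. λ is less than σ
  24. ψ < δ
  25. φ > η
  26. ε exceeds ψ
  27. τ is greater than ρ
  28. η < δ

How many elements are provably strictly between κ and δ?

Chaining upward from κ reaches: ω, τ, λ, ε, η, φ, σ, χ.
Chaining downward from δ reaches: ζ, μ, ρ, ω, ν, ψ, τ, η.
Strictly between κ and δ are those in both lists: ω, τ, η — 3 elements.

3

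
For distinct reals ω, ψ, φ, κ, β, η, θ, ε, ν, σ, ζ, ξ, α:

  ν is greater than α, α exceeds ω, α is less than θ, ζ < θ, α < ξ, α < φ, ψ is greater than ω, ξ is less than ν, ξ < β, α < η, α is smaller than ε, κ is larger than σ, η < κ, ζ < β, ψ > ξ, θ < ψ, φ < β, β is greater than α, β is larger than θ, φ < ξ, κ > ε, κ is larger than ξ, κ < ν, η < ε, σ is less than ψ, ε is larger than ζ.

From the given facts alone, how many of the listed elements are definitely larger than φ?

The elements the relations force above φ are ξ, ψ, β, κ, ν — no chain reaches any other.
That is 5.

5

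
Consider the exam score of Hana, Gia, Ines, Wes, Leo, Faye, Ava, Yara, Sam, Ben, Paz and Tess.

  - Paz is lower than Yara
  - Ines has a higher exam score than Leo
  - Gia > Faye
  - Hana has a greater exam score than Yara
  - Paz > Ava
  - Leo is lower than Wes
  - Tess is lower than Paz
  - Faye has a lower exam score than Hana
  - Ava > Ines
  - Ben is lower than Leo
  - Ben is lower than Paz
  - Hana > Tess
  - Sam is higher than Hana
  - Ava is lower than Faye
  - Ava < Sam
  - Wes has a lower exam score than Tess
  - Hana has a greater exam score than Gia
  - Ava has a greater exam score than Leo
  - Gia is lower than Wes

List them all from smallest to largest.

Ben < Leo < Ines < Ava < Faye < Gia < Wes < Tess < Paz < Yara < Hana < Sam

Each adjacent pair is fixed by a given relation: Ben < Leo; Leo < Ines; Ines < Ava; Ava < Faye; Faye < Gia; Gia < Wes; Wes < Tess; Tess < Paz; Paz < Yara; Yara < Hana; Hana < Sam. Chaining them end to end gives the full order.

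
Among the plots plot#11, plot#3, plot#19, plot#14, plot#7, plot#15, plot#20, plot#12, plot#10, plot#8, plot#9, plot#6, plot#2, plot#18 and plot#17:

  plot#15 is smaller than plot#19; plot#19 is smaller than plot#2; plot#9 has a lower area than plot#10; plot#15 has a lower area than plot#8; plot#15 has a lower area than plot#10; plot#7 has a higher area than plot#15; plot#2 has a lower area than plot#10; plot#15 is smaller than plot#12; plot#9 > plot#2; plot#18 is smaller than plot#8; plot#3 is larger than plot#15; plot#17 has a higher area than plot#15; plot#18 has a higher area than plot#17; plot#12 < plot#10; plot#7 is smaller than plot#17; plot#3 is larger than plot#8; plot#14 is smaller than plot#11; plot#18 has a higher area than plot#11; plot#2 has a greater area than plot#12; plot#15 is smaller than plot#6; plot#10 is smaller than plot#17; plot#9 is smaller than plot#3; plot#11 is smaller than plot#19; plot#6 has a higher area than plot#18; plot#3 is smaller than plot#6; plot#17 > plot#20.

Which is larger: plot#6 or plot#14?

plot#6

Chaining the given relations: plot#14 < plot#11 < plot#19 < plot#2 < plot#9 < plot#10 < plot#17 < plot#18 < plot#8 < plot#3 < plot#6.
So plot#14 < plot#6; plot#6 is the larger of the two.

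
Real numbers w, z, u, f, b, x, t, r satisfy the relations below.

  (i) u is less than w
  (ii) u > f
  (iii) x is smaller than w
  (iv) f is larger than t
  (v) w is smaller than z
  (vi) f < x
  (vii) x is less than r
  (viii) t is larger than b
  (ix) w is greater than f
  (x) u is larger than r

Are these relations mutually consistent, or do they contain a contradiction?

consistent

Every relation is compatible with b < t < f < x < r < u < w < z; the set is consistent.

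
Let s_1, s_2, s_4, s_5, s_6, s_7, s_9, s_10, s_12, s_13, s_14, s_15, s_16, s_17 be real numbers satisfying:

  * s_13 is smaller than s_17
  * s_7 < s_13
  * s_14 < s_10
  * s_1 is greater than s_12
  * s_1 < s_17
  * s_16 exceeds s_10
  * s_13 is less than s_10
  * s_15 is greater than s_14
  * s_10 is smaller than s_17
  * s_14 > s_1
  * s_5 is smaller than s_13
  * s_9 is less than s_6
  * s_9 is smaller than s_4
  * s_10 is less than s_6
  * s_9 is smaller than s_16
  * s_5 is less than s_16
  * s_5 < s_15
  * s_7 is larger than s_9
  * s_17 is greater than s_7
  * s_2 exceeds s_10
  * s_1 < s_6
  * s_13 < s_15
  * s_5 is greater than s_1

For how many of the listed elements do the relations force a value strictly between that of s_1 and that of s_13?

1

The relations place s_1 below s_13. An element lies strictly between them when it is forced above s_1 and also forced below s_13.
Above s_1: {s_14, s_5, s_10, s_16, s_6, s_17, s_2, s_15}. Below s_13: {s_12, s_9, s_7, s_5}.
Intersection: {s_5} — 1.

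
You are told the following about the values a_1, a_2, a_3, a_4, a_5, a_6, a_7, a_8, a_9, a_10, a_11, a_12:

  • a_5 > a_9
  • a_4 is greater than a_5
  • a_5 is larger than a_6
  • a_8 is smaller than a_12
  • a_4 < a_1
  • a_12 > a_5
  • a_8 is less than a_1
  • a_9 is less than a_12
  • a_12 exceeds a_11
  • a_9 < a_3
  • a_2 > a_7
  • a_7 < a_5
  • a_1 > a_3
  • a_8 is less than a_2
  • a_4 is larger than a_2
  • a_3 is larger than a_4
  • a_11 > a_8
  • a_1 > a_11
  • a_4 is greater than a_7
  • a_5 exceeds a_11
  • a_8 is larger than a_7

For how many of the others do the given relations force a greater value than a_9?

5

From a_9 the given relations immediately reach a_5, a_3, a_12.
From those, a_4, a_1 — 5 in total.
Nothing else is reachable above a_9; 5 in all.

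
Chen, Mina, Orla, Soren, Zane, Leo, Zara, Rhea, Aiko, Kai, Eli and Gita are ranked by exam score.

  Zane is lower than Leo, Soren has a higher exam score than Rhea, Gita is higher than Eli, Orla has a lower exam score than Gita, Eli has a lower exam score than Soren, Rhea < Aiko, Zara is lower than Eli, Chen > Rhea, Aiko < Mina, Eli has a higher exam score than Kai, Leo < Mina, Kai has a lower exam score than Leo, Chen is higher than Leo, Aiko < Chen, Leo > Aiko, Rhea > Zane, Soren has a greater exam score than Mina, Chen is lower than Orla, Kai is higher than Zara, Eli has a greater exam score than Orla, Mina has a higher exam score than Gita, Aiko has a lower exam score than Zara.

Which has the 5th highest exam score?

The consecutive relations fix a unique order: Zane < Rhea < Aiko < Zara < Kai < Leo < Chen < Orla < Eli < Gita < Mina < Soren.
The 5th largest is Orla.

Orla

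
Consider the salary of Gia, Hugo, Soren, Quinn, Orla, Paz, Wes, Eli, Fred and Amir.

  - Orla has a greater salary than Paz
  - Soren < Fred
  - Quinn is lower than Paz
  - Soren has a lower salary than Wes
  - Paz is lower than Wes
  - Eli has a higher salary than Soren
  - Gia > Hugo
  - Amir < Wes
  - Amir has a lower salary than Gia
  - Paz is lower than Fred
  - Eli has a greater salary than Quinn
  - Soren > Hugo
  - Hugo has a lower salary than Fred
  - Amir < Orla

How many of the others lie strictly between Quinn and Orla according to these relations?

The relations place Quinn below Orla. An element lies strictly between them when it is forced above Quinn and also forced below Orla.
Above Quinn: {Paz, Fred, Eli, Wes}. Below Orla: {Amir, Paz}.
Intersection: {Paz} — 1.

1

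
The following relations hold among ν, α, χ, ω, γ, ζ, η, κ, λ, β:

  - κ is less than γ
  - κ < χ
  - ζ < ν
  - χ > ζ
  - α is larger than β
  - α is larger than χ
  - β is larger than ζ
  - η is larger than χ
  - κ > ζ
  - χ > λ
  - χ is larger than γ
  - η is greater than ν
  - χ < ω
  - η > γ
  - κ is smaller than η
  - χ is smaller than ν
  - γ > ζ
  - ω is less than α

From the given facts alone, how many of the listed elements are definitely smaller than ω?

5

Directly below ω: χ.
One step further: ζ, λ, κ, γ (5 so far).
Nothing else is reachable below ω; 5 in all.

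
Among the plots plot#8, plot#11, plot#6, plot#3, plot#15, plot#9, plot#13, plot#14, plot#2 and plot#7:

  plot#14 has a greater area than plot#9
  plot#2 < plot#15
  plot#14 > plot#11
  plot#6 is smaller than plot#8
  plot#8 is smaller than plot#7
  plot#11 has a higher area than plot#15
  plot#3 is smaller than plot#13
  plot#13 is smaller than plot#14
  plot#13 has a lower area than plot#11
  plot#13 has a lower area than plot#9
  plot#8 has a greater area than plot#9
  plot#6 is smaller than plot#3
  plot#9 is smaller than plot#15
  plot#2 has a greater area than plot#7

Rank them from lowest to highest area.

Nothing is placed below plot#6, so it is least; from there plot#6 < plot#3; plot#3 < plot#13; plot#13 < plot#9; plot#9 < plot#8; plot#8 < plot#7; plot#7 < plot#2; plot#2 < plot#15; plot#15 < plot#11; plot#11 < plot#14, each given directly.

plot#6 < plot#3 < plot#13 < plot#9 < plot#8 < plot#7 < plot#2 < plot#15 < plot#11 < plot#14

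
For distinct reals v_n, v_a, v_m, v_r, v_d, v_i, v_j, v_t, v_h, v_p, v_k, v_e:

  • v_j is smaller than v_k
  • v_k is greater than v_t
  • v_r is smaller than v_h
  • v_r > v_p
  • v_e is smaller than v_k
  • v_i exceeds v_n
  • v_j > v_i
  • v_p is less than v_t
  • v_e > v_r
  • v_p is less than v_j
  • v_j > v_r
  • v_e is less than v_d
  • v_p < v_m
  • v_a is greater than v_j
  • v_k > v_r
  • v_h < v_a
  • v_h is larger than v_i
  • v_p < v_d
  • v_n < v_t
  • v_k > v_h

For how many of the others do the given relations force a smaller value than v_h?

4

The elements the relations force below v_h are v_p, v_n, v_r, v_i — no chain reaches any other.
That is 4.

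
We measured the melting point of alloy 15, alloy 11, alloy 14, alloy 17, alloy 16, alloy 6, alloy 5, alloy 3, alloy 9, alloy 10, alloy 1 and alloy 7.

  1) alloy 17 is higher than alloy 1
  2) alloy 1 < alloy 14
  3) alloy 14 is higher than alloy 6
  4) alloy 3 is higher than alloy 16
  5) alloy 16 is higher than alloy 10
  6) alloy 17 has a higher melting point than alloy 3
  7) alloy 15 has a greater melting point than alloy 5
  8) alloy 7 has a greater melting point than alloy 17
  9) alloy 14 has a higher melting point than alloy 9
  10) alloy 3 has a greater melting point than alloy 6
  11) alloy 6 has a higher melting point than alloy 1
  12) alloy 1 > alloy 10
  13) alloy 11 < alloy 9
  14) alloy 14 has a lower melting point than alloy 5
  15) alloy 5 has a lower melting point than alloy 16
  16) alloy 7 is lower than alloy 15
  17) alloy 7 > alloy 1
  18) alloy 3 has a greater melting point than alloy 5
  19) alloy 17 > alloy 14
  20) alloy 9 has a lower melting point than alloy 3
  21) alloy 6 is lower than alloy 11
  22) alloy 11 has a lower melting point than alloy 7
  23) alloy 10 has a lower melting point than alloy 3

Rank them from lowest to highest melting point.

alloy 10 < alloy 1 < alloy 6 < alloy 11 < alloy 9 < alloy 14 < alloy 5 < alloy 16 < alloy 3 < alloy 17 < alloy 7 < alloy 15

Nothing is placed below alloy 10, so it is least; from there alloy 10 < alloy 1; alloy 1 < alloy 6; alloy 6 < alloy 11; alloy 11 < alloy 9; alloy 9 < alloy 14; alloy 14 < alloy 5; alloy 5 < alloy 16; alloy 16 < alloy 3; alloy 3 < alloy 17; alloy 17 < alloy 7; alloy 7 < alloy 15, each given directly.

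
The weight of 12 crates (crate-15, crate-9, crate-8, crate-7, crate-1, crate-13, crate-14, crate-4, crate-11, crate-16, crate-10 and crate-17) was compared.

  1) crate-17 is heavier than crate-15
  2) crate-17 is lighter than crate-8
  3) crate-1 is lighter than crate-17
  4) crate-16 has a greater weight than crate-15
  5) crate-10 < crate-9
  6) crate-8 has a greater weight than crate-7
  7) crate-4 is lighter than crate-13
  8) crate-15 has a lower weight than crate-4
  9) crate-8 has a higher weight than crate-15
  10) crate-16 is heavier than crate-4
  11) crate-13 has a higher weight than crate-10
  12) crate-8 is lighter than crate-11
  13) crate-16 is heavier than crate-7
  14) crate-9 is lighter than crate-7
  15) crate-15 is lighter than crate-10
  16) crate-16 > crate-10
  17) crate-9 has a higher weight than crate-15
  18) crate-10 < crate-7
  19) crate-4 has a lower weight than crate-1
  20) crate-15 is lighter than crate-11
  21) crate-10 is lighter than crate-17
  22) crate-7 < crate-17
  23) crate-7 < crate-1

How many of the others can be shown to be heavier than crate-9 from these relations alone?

6

From crate-9 the given relations immediately reach crate-7.
From those, crate-1, crate-17, crate-8, crate-16 — 5 in total.
From those, crate-11 — 6 in total.
Nothing else is reachable above crate-9; 6 in all.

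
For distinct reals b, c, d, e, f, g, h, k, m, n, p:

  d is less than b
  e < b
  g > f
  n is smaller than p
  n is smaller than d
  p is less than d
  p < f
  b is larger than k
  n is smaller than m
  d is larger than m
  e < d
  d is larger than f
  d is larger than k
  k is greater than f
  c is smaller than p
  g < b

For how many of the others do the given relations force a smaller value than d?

7

Directly below d: n, p, m, f, e, k.
One step further: c (7 so far).
Nothing else is reachable below d; 7 in all.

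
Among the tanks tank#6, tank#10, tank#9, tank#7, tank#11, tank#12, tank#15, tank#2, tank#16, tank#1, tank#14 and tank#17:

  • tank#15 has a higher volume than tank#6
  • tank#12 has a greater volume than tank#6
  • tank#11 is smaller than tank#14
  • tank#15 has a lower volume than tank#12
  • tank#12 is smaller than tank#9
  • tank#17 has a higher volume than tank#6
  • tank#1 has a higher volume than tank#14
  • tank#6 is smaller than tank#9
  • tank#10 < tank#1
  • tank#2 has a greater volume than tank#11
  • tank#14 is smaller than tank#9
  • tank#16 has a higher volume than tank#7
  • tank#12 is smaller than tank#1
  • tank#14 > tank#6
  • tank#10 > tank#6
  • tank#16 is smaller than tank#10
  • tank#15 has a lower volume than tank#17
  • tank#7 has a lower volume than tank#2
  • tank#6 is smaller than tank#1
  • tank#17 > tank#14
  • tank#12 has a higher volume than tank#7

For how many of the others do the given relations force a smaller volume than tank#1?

8

From tank#1 the given relations immediately reach tank#6, tank#14, tank#12, tank#10.
From those, tank#7, tank#11, tank#15, tank#16 — 8 in total.
No other element is forced below tank#1 by the given relations, so the count is 8.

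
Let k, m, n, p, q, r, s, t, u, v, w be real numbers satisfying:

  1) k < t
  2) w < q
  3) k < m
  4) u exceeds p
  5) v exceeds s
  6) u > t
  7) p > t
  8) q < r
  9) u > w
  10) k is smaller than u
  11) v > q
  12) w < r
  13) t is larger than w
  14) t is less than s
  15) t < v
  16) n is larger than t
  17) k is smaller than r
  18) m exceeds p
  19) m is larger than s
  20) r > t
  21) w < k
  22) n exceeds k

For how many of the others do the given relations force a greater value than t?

Directly above t: s, r, n, p, v, u.
One step further: m (7 so far).
No other element is forced above t by the given relations, so the count is 7.

7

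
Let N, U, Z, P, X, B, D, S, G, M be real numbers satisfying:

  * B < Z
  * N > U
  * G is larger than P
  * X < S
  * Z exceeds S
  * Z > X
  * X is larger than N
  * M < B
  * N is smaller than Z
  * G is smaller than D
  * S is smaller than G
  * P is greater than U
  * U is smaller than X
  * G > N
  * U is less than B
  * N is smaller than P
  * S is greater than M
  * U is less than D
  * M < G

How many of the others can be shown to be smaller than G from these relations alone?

6

The elements the relations force below G are U, M, N, X, P, S — no chain reaches any other.
That is 6.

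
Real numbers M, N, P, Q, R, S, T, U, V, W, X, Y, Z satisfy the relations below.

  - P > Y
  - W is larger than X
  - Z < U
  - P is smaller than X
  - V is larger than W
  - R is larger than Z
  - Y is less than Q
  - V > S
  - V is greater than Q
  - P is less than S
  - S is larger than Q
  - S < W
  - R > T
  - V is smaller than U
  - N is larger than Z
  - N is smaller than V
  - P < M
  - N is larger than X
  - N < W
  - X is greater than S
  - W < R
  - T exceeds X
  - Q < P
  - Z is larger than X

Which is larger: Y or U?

Chaining the given relations: Y < Q < P < S < X < Z < N < W < V < U.
So Y < U; U is the larger of the two.

U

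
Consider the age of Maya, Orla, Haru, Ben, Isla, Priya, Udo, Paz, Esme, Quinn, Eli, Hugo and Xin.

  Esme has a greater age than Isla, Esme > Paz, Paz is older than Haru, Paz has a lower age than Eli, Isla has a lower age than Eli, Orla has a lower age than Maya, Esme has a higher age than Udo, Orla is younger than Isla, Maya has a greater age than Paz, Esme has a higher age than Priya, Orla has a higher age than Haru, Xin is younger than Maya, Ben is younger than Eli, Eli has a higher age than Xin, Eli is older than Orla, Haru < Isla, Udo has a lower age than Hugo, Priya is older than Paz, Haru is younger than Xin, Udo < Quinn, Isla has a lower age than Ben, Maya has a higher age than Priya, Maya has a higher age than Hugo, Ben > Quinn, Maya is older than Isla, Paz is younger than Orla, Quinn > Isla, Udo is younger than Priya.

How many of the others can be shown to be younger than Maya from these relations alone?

8

The elements the relations force below Maya are Udo, Haru, Paz, Xin, Orla, Isla, Priya, Hugo — no chain reaches any other.
That is 8.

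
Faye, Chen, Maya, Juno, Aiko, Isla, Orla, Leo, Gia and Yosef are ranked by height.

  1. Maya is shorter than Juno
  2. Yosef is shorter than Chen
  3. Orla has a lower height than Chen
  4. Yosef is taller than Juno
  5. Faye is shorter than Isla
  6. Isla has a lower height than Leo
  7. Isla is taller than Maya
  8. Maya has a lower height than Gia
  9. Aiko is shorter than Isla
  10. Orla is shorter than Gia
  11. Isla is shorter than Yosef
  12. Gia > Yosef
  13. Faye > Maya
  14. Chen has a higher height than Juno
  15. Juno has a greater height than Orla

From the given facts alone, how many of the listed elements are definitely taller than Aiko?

5

Directly above Aiko: Isla.
One step further: Leo, Yosef (3 so far).
One step further: Gia, Chen (5 so far).
Nothing else is reachable above Aiko; 5 in all.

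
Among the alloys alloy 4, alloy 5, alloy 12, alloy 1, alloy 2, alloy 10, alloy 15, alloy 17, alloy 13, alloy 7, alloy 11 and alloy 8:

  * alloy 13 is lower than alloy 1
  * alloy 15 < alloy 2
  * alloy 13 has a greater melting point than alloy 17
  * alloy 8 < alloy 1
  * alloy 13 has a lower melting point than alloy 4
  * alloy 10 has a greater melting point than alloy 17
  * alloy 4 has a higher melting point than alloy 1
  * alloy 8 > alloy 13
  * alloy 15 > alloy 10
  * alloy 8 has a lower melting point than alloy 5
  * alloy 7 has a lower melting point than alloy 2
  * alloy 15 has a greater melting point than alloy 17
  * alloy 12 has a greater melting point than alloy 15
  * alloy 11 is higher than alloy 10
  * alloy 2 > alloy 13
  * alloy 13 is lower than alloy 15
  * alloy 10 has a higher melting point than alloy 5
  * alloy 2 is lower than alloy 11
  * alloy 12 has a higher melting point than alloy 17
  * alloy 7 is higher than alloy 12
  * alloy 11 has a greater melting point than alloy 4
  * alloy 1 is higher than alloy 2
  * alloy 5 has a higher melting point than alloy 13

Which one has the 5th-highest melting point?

alloy 7

Piecing the relations together gives one ordering: alloy 17 < alloy 13 < alloy 8 < alloy 5 < alloy 10 < alloy 15 < alloy 12 < alloy 7 < alloy 2 < alloy 1 < alloy 4 < alloy 11.
The 5th largest is alloy 7.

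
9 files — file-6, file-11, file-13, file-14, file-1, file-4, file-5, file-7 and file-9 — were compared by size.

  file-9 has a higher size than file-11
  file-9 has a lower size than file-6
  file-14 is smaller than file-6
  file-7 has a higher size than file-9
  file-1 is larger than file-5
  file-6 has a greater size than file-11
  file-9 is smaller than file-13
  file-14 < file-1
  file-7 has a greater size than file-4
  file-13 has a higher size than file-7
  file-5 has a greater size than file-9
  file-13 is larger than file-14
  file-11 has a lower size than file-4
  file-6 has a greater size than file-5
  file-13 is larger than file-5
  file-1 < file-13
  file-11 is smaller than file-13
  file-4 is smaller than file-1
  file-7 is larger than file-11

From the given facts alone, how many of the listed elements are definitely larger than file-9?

Directly above file-9: file-7, file-5, file-13, file-6.
One step further: file-1 (5 so far).
Nothing else is reachable above file-9; 5 in all.

5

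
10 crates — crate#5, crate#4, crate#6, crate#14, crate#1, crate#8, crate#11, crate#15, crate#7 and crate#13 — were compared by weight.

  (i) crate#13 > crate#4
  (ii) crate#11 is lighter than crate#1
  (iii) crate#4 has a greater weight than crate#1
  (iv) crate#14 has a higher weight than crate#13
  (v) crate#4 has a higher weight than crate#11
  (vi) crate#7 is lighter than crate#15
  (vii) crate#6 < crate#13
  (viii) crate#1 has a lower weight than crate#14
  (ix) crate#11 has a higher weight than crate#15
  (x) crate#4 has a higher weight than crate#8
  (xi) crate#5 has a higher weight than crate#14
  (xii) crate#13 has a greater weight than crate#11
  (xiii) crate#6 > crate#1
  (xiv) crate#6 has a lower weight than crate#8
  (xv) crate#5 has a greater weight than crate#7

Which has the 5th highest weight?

Piecing the relations together gives one ordering: crate#7 < crate#15 < crate#11 < crate#1 < crate#6 < crate#8 < crate#4 < crate#13 < crate#14 < crate#5.
Counting 5 from the largest end gives crate#8.

crate#8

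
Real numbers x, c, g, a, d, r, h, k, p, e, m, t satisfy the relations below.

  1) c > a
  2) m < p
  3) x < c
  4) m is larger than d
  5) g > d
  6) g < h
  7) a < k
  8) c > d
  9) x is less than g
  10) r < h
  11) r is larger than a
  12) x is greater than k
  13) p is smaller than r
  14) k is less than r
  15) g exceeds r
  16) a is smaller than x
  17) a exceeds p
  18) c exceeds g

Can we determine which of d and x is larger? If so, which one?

x

Link the given pairs in sequence: d < m; m < p; p < a; a < k; k < x.
Chaining these gives d < m < p < a < k < x.
So x is larger.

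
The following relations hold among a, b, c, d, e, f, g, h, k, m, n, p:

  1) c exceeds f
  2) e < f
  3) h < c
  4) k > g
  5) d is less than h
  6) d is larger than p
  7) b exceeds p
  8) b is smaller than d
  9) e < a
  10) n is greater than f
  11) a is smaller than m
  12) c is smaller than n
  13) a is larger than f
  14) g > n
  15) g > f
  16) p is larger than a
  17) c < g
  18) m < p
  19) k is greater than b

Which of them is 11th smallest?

The consecutive relations fix a unique order: e < f < a < m < p < b < d < h < c < n < g < k.
The 11th smallest is g.

g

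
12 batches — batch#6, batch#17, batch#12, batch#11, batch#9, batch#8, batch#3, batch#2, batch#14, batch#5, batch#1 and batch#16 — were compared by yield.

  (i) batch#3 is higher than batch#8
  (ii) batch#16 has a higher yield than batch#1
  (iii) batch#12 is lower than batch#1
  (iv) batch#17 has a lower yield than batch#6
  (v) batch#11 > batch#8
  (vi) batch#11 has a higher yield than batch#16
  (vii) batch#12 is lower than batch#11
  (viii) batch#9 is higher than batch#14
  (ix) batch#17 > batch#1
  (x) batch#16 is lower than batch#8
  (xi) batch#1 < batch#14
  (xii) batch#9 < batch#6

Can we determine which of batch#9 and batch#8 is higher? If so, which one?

undetermined

Following every chain through batch#8: above batch#8 we get batch#3, batch#11; below batch#8 we get batch#12, batch#1, batch#16.
batch#9 is not reached, and no chain runs the other way from batch#9 to batch#8.
So the given relations leave the order of batch#8 and batch#9 undetermined.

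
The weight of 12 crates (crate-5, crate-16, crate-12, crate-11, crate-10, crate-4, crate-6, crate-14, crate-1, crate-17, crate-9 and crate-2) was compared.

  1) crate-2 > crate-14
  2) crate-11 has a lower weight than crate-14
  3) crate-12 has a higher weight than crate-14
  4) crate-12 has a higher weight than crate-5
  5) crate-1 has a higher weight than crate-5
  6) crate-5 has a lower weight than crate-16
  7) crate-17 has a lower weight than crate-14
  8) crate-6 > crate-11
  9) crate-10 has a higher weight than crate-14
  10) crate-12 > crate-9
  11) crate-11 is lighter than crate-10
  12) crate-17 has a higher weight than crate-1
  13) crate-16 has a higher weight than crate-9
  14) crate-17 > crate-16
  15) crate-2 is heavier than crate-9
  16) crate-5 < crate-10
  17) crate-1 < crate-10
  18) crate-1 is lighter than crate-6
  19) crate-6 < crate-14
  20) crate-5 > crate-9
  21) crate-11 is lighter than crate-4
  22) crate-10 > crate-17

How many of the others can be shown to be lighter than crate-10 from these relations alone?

Directly below crate-10: crate-5, crate-1, crate-11, crate-17, crate-14.
One step further: crate-9, crate-6, crate-16 (8 so far).
No other element is forced below crate-10 by the given relations, so the count is 8.

8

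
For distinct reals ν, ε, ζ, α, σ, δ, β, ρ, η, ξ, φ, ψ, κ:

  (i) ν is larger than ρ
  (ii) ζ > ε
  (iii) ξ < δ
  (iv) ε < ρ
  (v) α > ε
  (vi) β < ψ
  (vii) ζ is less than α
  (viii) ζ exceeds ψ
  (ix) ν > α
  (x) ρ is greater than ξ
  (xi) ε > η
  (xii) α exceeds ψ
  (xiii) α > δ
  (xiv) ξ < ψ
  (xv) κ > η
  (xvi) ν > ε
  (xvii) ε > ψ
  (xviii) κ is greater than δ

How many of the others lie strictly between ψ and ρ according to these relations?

1

Chaining upward from ψ reaches: ε, ζ, α, ν.
Chaining downward from ρ reaches: β, ξ, η, ε.
Strictly between ψ and ρ are those in both lists: ε — 1 element.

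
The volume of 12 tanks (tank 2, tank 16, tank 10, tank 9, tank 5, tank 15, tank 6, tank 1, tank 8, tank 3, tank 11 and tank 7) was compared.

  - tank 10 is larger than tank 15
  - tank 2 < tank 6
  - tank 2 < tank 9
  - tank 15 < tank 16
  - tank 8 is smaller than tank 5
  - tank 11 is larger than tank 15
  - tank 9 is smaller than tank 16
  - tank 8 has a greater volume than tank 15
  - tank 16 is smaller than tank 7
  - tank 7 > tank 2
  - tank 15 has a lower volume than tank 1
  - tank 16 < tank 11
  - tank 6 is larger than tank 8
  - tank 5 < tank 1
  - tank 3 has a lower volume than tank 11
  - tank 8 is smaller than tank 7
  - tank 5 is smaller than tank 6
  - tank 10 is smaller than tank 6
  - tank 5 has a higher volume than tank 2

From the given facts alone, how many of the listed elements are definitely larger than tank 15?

From tank 15 the given relations immediately reach tank 8, tank 1, tank 10, tank 16, tank 11.
From those, tank 5, tank 6, tank 7 — 8 in total.
No other element is forced above tank 15 by the given relations, so the count is 8.

8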